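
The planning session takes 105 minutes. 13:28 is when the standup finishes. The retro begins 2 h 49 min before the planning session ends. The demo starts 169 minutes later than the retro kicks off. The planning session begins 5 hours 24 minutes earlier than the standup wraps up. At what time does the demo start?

09:49

The planning session starts at 13:28 − 324 min = 08:04.
The planning session ends at 08:04 + 105 min = 09:49.
The retro starts at 09:49 − 169 min = 07:00.
The demo starts at 07:00 + 169 min = 09:49.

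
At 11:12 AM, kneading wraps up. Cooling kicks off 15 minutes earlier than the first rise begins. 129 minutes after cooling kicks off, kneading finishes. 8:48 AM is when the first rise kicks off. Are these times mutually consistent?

No

Cooling starts at 8:48 AM − 15 min = 8:33 AM.
Kneading ends at 8:33 AM + 129 min = 10:42 AM.
But kneading is also said to end at 11:12 AM — a 30-minute conflict.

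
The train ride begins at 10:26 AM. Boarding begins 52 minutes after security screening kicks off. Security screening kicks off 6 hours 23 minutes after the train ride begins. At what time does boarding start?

5:41 PM

Security screening starts at 10:26 AM + 383 min = 4:49 PM.
Boarding starts at 4:49 PM + 52 min = 5:41 PM.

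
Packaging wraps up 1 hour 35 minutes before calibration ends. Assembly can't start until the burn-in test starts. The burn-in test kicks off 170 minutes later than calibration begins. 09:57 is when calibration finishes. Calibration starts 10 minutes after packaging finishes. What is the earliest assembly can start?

Packaging ends at 09:57 − 95 min = 08:22.
Calibration starts at 08:22 + 10 min = 08:32.
The burn-in test starts at 08:32 + 170 min = 11:22.
Assembly is bounded by the burn-in test, so the earliest it can start is 11:22.

11:22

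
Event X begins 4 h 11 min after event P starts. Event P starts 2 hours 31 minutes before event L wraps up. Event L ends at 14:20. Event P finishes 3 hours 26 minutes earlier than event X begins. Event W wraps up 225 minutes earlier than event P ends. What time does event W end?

Event P starts at 14:20 − 151 min = 11:49.
Event X starts at 11:49 + 251 min = 16:00.
Event P ends at 16:00 − 206 min = 12:34.
Event W ends at 12:34 − 225 min = 08:49.

08:49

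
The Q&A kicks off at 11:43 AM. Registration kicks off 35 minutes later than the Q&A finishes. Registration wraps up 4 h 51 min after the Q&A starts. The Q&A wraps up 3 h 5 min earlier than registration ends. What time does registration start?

2:04 PM

Registration ends at 11:43 AM + 291 min = 4:34 PM.
The Q&A ends at 4:34 PM − 185 min = 1:29 PM.
Registration starts at 1:29 PM + 35 min = 2:04 PM.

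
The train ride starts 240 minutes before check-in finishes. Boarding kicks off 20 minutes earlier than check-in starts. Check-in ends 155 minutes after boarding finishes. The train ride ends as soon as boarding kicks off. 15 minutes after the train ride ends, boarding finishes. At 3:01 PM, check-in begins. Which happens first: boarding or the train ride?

the train ride

Boarding starts at 3:01 PM − 20 min = 2:41 PM.
So the train ride ends at 2:41 PM.
Boarding ends at 2:41 PM + 15 min = 2:56 PM.
Check-in ends at 2:56 PM + 155 min = 5:31 PM.
The train ride starts at 5:31 PM − 240 min = 1:31 PM.
Boarding starts at 2:41 PM and the train ride starts at 1:31 PM, so the train ride is first.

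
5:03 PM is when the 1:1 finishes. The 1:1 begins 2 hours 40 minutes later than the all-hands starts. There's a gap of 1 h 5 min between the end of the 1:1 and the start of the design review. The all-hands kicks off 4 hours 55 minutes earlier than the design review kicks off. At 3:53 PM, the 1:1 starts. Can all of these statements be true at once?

The design review starts at 5:03 PM + 65 min = 6:08 PM.
The all-hands starts at 6:08 PM − 295 min = 1:13 PM.
The 1:1 starts at 1:13 PM + 160 min = 3:53 PM.
That matches the stated 3:53 PM, so the schedule is consistent.

Yes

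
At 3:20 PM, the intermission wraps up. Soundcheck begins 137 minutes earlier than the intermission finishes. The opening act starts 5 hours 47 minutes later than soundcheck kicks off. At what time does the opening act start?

Soundcheck starts at 3:20 PM − 137 min = 1:03 PM.
The opening act starts at 1:03 PM + 347 min = 6:50 PM.

6:50 PM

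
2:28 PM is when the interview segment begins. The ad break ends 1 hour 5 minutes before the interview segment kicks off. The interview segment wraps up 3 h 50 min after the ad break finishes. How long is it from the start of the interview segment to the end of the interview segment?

The ad break ends at 2:28 PM − 65 min = 1:23 PM.
The interview segment ends at 1:23 PM + 230 min = 5:13 PM.
From 2:28 PM to 5:13 PM is 2 h 45 min.

2 h 45 min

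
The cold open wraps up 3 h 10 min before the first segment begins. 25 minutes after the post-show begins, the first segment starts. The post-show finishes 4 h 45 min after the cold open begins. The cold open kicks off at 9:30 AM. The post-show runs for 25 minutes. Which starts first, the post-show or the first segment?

The post-show ends at 9:30 AM + 285 min = 2:15 PM.
The post-show starts at 2:15 PM − 25 min = 1:50 PM.
The first segment starts at 1:50 PM + 25 min = 2:15 PM.
The post-show starts at 1:50 PM and the first segment starts at 2:15 PM, so the post-show is first.

the post-show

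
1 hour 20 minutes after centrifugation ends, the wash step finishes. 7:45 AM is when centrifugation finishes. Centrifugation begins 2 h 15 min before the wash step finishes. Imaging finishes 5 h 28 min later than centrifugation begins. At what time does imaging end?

The wash step ends at 7:45 AM + 80 min = 9:05 AM.
Centrifugation starts at 9:05 AM − 135 min = 6:50 AM.
Imaging ends at 6:50 AM + 328 min = 12:18 PM.

12:18 PM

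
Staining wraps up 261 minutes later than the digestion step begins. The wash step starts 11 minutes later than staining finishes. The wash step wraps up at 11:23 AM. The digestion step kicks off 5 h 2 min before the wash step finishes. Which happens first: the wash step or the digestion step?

the digestion step

The digestion step starts at 11:23 AM − 302 min = 6:21 AM.
Staining ends at 6:21 AM + 261 min = 10:42 AM.
The wash step starts at 10:42 AM + 11 min = 10:53 AM.
The wash step starts at 10:53 AM and the digestion step starts at 6:21 AM, so the digestion step is first.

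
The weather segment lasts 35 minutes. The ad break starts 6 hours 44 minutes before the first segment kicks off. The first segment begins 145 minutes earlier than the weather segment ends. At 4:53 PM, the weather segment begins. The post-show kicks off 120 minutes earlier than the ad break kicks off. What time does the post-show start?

6:19 AM

The weather segment ends at 4:53 PM + 35 min = 5:28 PM.
The first segment starts at 5:28 PM − 145 min = 3:03 PM.
The ad break starts at 3:03 PM − 404 min = 8:19 AM.
The post-show starts at 8:19 AM − 120 min = 6:19 AM.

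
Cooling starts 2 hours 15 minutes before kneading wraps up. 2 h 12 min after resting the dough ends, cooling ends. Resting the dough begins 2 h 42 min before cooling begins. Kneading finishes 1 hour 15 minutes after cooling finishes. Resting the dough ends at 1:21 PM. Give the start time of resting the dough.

11:51 AM

Cooling ends at 1:21 PM + 132 min = 3:33 PM.
Kneading ends at 3:33 PM + 75 min = 4:48 PM.
Cooling starts at 4:48 PM − 135 min = 2:33 PM.
Resting the dough starts at 2:33 PM − 162 min = 11:51 AM.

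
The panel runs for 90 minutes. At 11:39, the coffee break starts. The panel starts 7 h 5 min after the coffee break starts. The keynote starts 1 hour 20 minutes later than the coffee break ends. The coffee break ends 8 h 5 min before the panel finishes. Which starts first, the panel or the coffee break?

the coffee break

The panel starts at 11:39 + 425 min = 18:44.
The panel starts at 18:44 and the coffee break starts at 11:39, so the coffee break is first.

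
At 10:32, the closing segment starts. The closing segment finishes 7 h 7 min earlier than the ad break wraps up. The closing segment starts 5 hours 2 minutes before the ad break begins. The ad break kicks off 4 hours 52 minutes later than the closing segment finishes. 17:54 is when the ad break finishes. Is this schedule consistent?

No

The closing segment ends at 17:54 − 427 min = 10:47.
The ad break starts at 10:47 + 292 min = 15:39.
The closing segment starts at 15:39 − 302 min = 10:37.
But the closing segment is also said to start at 10:32 — a 5-minute conflict.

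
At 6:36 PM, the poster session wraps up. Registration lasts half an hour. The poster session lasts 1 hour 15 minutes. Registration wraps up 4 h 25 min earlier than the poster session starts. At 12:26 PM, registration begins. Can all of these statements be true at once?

Yes

The poster session starts at 6:36 PM − 75 min = 5:21 PM.
Registration ends at 5:21 PM − 265 min = 12:56 PM.
Registration starts at 12:56 PM − 30 min = 12:26 PM.
That matches the stated 12:26 PM, so the schedule is consistent.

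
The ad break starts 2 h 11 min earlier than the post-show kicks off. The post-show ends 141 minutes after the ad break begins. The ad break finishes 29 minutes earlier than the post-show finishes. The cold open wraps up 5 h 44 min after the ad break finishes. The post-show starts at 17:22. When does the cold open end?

The ad break starts at 17:22 − 131 min = 15:11.
The post-show ends at 15:11 + 141 min = 17:32.
The ad break ends at 17:32 − 29 min = 17:03.
The cold open ends at 17:03 + 344 min = 22:47.

22:47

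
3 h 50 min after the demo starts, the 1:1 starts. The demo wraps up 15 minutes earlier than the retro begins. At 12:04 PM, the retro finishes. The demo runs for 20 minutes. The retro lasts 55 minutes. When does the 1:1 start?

The retro starts at 12:04 PM − 55 min = 11:09 AM.
The demo ends at 11:09 AM − 15 min = 10:54 AM.
The demo starts at 10:54 AM − 20 min = 10:34 AM.
The 1:1 starts at 10:34 AM + 230 min = 2:24 PM.

2:24 PM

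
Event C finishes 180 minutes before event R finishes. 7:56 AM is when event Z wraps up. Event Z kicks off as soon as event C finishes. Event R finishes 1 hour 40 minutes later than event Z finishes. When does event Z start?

Event R ends at 7:56 AM + 100 min = 9:36 AM.
Event C ends at 9:36 AM − 180 min = 6:36 AM.
So event Z starts at 6:36 AM.

6:36 AM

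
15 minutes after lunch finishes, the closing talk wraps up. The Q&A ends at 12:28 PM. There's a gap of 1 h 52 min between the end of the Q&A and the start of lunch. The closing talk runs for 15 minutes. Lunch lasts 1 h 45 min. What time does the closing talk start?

4:05 PM

Lunch starts at 12:28 PM + 112 min = 2:20 PM.
Lunch ends at 2:20 PM + 105 min = 4:05 PM.
The closing talk ends at 4:05 PM + 15 min = 4:20 PM.
The closing talk starts at 4:20 PM − 15 min = 4:05 PM.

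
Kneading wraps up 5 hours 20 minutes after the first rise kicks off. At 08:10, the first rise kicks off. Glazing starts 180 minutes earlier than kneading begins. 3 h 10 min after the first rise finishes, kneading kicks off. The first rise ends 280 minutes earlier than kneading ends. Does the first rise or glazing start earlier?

Kneading ends at 08:10 + 320 min = 13:30.
The first rise ends at 13:30 − 280 min = 08:50.
Kneading starts at 08:50 + 190 min = 12:00.
Glazing starts at 12:00 − 180 min = 09:00.
The first rise starts at 08:10 and glazing starts at 09:00, so the first rise is first.

the first rise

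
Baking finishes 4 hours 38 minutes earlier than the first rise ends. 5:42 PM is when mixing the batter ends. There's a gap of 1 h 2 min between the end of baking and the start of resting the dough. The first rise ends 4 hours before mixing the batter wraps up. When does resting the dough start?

10:06 AM

The first rise ends at 5:42 PM − 240 min = 1:42 PM.
Baking ends at 1:42 PM − 278 min = 9:04 AM.
Resting the dough starts at 9:04 AM + 62 min = 10:06 AM.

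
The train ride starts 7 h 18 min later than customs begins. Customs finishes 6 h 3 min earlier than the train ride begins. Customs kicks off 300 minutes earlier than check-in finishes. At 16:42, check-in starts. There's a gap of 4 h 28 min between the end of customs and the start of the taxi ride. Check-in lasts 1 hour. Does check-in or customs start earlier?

customs

Check-in ends at 16:42 + 60 min = 17:42.
Customs starts at 17:42 − 300 min = 12:42.
Check-in starts at 16:42 and customs starts at 12:42, so customs is first.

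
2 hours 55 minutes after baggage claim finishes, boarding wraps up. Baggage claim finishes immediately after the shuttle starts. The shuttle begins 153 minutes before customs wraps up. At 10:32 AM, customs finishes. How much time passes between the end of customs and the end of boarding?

22 minutes

The shuttle starts at 10:32 AM − 153 min = 7:59 AM.
So baggage claim ends at 7:59 AM.
Boarding ends at 7:59 AM + 175 min = 10:54 AM.
From 10:32 AM to 10:54 AM is 22 minutes.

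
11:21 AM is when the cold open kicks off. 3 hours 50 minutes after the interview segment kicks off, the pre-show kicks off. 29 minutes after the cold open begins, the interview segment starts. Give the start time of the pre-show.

The interview segment starts at 11:21 AM + 29 min = 11:50 AM.
The pre-show starts at 11:50 AM + 230 min = 3:40 PM.

3:40 PM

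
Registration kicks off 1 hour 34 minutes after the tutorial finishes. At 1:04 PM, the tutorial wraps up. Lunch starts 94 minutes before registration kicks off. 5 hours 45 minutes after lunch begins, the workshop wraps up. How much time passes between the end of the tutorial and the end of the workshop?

Registration starts at 1:04 PM + 94 min = 2:38 PM.
Lunch starts at 2:38 PM − 94 min = 1:04 PM.
The workshop ends at 1:04 PM + 345 min = 6:49 PM.
From 1:04 PM to 6:49 PM is 5 h 45 min.

5 h 45 min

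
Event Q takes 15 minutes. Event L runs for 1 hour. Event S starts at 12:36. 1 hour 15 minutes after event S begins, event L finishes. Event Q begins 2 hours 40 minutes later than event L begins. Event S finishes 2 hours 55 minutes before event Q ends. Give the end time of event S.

Event L ends at 12:36 + 75 min = 13:51.
Event L starts at 13:51 − 60 min = 12:51.
Event Q starts at 12:51 + 160 min = 15:31.
Event Q ends at 15:31 + 15 min = 15:46.
Event S ends at 15:46 − 175 min = 12:51.

12:51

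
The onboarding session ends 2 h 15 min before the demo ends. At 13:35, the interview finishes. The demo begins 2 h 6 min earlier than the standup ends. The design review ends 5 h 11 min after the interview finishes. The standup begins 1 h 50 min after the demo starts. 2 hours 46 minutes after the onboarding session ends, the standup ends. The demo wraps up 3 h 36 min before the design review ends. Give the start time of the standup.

The design review ends at 13:35 + 311 min = 18:46.
The demo ends at 18:46 − 216 min = 15:10.
The onboarding session ends at 15:10 − 135 min = 12:55.
The standup ends at 12:55 + 166 min = 15:41.
The demo starts at 15:41 − 126 min = 13:35.
The standup starts at 13:35 + 110 min = 15:25.

15:25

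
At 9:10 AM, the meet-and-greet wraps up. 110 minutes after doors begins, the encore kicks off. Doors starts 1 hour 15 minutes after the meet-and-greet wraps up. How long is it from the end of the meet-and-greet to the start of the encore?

185 minutes

Doors starts at 9:10 AM + 75 min = 10:25 AM.
The encore starts at 10:25 AM + 110 min = 12:15 PM.
From 9:10 AM to 12:15 PM is 185 minutes.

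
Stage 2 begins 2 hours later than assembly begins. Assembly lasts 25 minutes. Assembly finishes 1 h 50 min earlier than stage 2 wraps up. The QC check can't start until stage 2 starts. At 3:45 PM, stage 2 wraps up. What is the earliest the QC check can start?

Assembly ends at 3:45 PM − 110 min = 1:55 PM.
Assembly starts at 1:55 PM − 25 min = 1:30 PM.
Stage 2 starts at 1:30 PM + 120 min = 3:30 PM.
The QC check is bounded by stage 2, so the earliest it can start is 3:30 PM.

3:30 PM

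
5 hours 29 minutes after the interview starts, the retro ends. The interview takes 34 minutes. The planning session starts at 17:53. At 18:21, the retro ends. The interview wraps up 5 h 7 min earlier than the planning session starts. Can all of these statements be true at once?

No

The interview ends at 17:53 − 307 min = 12:46.
The interview starts at 12:46 − 34 min = 12:12.
The retro ends at 12:12 + 329 min = 17:41.
But the retro is also said to end at 18:21 — a 40-minute conflict.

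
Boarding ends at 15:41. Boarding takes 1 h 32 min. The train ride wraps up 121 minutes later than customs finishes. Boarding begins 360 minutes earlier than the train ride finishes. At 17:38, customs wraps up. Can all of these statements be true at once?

The train ride ends at 17:38 + 121 min = 19:39.
Boarding starts at 19:39 − 360 min = 13:39.
Boarding ends at 13:39 + 92 min = 15:11.
But boarding is also said to end at 15:41 — a 30-minute conflict.

No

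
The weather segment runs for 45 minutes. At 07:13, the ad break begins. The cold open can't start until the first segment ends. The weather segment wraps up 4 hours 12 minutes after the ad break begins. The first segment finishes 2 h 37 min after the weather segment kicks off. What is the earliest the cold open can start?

The weather segment ends at 07:13 + 252 min = 11:25.
The weather segment starts at 11:25 − 45 min = 10:40.
The first segment ends at 10:40 + 157 min = 13:17.
The cold open is bounded by the first segment, so the earliest it can start is 13:17.

13:17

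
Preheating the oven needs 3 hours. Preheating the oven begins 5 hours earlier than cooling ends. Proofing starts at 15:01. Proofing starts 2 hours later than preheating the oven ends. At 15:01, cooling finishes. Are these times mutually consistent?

Yes

Preheating the oven starts at 15:01 − 300 min = 10:01.
Preheating the oven ends at 10:01 + 180 min = 13:01.
Proofing starts at 13:01 + 120 min = 15:01.
That matches the stated 15:01, so the schedule is consistent.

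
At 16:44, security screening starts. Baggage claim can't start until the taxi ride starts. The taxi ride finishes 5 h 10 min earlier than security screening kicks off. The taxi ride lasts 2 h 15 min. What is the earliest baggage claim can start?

The taxi ride ends at 16:44 − 310 min = 11:34.
The taxi ride starts at 11:34 − 135 min = 09:19.
Baggage claim is bounded by the taxi ride, so the earliest it can start is 09:19.

09:19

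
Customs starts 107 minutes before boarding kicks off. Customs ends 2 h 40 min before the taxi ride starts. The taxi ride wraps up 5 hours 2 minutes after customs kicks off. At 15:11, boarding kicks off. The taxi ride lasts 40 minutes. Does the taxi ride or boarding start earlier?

Customs starts at 15:11 − 107 min = 13:24.
The taxi ride ends at 13:24 + 302 min = 18:26.
The taxi ride starts at 18:26 − 40 min = 17:46.
The taxi ride starts at 17:46 and boarding starts at 15:11, so boarding is first.

boarding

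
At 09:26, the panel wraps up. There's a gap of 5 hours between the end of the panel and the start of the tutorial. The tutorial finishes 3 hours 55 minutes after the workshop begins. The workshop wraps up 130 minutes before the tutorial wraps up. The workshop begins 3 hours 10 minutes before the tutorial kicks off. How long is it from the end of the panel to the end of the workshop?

3 hours 35 minutes

The tutorial starts at 09:26 + 300 min = 14:26.
The workshop starts at 14:26 − 190 min = 11:16.
The tutorial ends at 11:16 + 235 min = 15:11.
The workshop ends at 15:11 − 130 min = 13:01.
From 09:26 to 13:01 is 3 hours 35 minutes.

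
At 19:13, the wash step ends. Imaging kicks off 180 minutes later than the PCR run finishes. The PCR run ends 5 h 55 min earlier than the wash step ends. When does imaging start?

16:18

The PCR run ends at 19:13 − 355 min = 13:18.
Imaging starts at 13:18 + 180 min = 16:18.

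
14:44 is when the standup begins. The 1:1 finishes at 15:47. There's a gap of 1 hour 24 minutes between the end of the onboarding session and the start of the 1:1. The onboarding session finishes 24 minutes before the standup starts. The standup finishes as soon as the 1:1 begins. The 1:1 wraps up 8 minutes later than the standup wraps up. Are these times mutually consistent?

No

The onboarding session ends at 14:44 − 24 min = 14:20.
The 1:1 starts at 14:20 + 84 min = 15:44.
So the standup ends at 15:44.
The 1:1 ends at 15:44 + 8 min = 15:52.
But the 1:1 is also said to end at 15:47 — a 5-minute conflict.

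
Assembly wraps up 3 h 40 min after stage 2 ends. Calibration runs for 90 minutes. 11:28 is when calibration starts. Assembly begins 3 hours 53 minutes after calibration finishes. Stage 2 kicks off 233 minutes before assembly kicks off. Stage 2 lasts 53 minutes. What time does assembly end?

17:31

Calibration ends at 11:28 + 90 min = 12:58.
Assembly starts at 12:58 + 233 min = 16:51.
Stage 2 starts at 16:51 − 233 min = 12:58.
Stage 2 ends at 12:58 + 53 min = 13:51.
Assembly ends at 13:51 + 220 min = 17:31.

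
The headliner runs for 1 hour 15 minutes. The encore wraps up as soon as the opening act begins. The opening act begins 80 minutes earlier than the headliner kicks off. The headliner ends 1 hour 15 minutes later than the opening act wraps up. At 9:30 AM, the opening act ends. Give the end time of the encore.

The headliner ends at 9:30 AM + 75 min = 10:45 AM.
The headliner starts at 10:45 AM − 75 min = 9:30 AM.
The opening act starts at 9:30 AM − 80 min = 8:10 AM.
So the encore ends at 8:10 AM.

8:10 AM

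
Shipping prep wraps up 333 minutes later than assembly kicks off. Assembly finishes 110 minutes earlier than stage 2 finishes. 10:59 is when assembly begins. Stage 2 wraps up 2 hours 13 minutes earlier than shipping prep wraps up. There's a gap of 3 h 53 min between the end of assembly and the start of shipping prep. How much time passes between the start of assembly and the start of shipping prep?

5 h 23 min

Shipping prep ends at 10:59 + 333 min = 16:32.
Stage 2 ends at 16:32 − 133 min = 14:19.
Assembly ends at 14:19 − 110 min = 12:29.
Shipping prep starts at 12:29 + 233 min = 16:22.
From 10:59 to 16:22 is 5 h 23 min.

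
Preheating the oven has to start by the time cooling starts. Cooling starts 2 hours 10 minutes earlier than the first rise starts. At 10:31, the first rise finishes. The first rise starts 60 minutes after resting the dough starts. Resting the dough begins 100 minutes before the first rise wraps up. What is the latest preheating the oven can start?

07:41

Resting the dough starts at 10:31 − 100 min = 08:51.
The first rise starts at 08:51 + 60 min = 09:51.
Cooling starts at 09:51 − 130 min = 07:41.
Preheating the oven is bounded by cooling, so the latest it can start is 07:41.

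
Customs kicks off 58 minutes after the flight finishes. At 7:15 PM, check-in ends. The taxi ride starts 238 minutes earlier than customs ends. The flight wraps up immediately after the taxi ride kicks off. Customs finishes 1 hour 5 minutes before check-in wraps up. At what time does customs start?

Customs ends at 7:15 PM − 65 min = 6:10 PM.
The taxi ride starts at 6:10 PM − 238 min = 2:12 PM.
So the flight ends at 2:12 PM.
Customs starts at 2:12 PM + 58 min = 3:10 PM.

3:10 PM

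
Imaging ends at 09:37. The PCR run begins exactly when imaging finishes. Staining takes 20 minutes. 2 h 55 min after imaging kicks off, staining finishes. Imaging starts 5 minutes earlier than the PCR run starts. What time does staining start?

The PCR run starts at 09:37.
Imaging starts at 09:37 − 5 min = 09:32.
Staining ends at 09:32 + 175 min = 12:27.
Staining starts at 12:27 − 20 min = 12:07.

12:07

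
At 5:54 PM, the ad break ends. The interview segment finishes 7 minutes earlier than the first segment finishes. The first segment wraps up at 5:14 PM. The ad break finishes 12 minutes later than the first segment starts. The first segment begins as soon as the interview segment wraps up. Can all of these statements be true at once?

The interview segment ends at 5:14 PM − 7 min = 5:07 PM.
So the first segment starts at 5:07 PM.
The ad break ends at 5:07 PM + 12 min = 5:19 PM.
But the ad break is also said to end at 5:54 PM — a 35-minute conflict.

No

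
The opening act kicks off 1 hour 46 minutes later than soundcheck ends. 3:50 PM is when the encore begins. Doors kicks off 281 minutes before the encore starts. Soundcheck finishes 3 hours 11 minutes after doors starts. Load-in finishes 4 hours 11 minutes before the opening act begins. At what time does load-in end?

Doors starts at 3:50 PM − 281 min = 11:09 AM.
Soundcheck ends at 11:09 AM + 191 min = 2:20 PM.
The opening act starts at 2:20 PM + 106 min = 4:06 PM.
Load-in ends at 4:06 PM − 251 min = 11:55 AM.

11:55 AM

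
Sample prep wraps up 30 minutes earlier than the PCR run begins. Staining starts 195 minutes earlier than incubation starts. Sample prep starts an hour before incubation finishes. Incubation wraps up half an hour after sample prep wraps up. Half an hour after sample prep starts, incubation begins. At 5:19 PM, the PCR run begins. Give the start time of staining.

Sample prep ends at 5:19 PM − 30 min = 4:49 PM.
Incubation ends at 4:49 PM + 30 min = 5:19 PM.
Sample prep starts at 5:19 PM − 60 min = 4:19 PM.
Incubation starts at 4:19 PM + 30 min = 4:49 PM.
Staining starts at 4:49 PM − 195 min = 1:34 PM.

1:34 PM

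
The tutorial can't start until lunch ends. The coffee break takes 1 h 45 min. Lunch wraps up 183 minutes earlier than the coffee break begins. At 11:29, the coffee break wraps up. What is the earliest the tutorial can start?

The coffee break starts at 11:29 − 105 min = 09:44.
Lunch ends at 09:44 − 183 min = 06:41.
The tutorial is bounded by lunch, so the earliest it can start is 06:41.

06:41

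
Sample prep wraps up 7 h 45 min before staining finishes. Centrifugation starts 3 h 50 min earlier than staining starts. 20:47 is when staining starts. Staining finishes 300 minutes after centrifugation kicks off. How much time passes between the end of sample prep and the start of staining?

Centrifugation starts at 20:47 − 230 min = 16:57.
Staining ends at 16:57 + 300 min = 21:57.
Sample prep ends at 21:57 − 465 min = 14:12.
From 14:12 to 20:47 is 6 h 35 min.

6 h 35 min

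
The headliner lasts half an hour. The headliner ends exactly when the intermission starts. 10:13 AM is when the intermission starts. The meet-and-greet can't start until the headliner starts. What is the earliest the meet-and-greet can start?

9:43 AM

The headliner ends at 10:13 AM.
The headliner starts at 10:13 AM − 30 min = 9:43 AM.
The meet-and-greet is bounded by the headliner, so the earliest it can start is 9:43 AM.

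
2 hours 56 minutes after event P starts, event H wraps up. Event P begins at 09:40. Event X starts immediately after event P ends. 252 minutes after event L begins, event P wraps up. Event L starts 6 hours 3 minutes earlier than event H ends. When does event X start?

10:45

Event H ends at 09:40 + 176 min = 12:36.
Event L starts at 12:36 − 363 min = 06:33.
Event P ends at 06:33 + 252 min = 10:45.
So event X starts at 10:45.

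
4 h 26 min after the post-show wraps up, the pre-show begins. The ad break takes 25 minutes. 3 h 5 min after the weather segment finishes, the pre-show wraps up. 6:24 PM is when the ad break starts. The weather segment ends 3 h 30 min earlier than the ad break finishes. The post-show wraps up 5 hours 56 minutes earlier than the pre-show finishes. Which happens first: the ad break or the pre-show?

the pre-show

The ad break ends at 6:24 PM + 25 min = 6:49 PM.
The weather segment ends at 6:49 PM − 210 min = 3:19 PM.
The pre-show ends at 3:19 PM + 185 min = 6:24 PM.
The post-show ends at 6:24 PM − 356 min = 12:28 PM.
The pre-show starts at 12:28 PM + 266 min = 4:54 PM.
The ad break starts at 6:24 PM and the pre-show starts at 4:54 PM, so the pre-show is first.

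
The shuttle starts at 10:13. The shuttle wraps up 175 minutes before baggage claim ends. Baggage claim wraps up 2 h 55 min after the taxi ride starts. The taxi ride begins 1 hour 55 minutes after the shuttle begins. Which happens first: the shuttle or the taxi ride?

The taxi ride starts at 10:13 + 115 min = 12:08.
The shuttle starts at 10:13 and the taxi ride starts at 12:08, so the shuttle is first.

the shuttle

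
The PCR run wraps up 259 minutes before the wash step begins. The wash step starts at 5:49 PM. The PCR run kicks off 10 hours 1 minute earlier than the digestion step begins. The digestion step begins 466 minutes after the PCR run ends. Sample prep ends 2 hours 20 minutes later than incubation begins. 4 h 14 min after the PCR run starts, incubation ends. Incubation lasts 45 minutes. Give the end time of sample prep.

The PCR run ends at 5:49 PM − 259 min = 1:30 PM.
The digestion step starts at 1:30 PM + 466 min = 9:16 PM.
The PCR run starts at 9:16 PM − 601 min = 11:15 AM.
Incubation ends at 11:15 AM + 254 min = 3:29 PM.
Incubation starts at 3:29 PM − 45 min = 2:44 PM.
Sample prep ends at 2:44 PM + 140 min = 5:04 PM.

5:04 PM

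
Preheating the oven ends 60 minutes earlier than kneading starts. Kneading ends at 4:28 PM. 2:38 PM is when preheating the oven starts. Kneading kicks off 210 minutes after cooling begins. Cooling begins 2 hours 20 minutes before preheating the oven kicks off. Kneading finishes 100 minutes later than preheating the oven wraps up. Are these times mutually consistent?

Cooling starts at 2:38 PM − 140 min = 12:18 PM.
Kneading starts at 12:18 PM + 210 min = 3:48 PM.
Preheating the oven ends at 3:48 PM − 60 min = 2:48 PM.
Kneading ends at 2:48 PM + 100 min = 4:28 PM.
That matches the stated 4:28 PM, so the schedule is consistent.

Yes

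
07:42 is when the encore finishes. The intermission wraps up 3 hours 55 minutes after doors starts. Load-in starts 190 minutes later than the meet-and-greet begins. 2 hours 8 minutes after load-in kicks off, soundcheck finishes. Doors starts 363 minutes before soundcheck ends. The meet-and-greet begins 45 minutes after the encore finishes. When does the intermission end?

11:37

The meet-and-greet starts at 07:42 + 45 min = 08:27.
Load-in starts at 08:27 + 190 min = 11:37.
Soundcheck ends at 11:37 + 128 min = 13:45.
Doors starts at 13:45 − 363 min = 07:42.
The intermission ends at 07:42 + 235 min = 11:37.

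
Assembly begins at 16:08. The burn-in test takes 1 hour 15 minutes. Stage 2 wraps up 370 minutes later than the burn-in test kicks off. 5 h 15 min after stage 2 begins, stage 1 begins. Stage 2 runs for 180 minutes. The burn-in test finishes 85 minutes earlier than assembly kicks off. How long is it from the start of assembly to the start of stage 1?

5 h 45 min

The burn-in test ends at 16:08 − 85 min = 14:43.
The burn-in test starts at 14:43 − 75 min = 13:28.
Stage 2 ends at 13:28 + 370 min = 19:38.
Stage 2 starts at 19:38 − 180 min = 16:38.
Stage 1 starts at 16:38 + 315 min = 21:53.
From 16:08 to 21:53 is 5 h 45 min.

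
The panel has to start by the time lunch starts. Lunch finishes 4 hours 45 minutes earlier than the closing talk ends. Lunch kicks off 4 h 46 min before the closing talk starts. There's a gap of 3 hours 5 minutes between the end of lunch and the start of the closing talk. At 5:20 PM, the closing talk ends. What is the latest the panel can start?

Lunch ends at 5:20 PM − 285 min = 12:35 PM.
The closing talk starts at 12:35 PM + 185 min = 3:40 PM.
Lunch starts at 3:40 PM − 286 min = 10:54 AM.
The panel is bounded by lunch, so the latest it can start is 10:54 AM.

10:54 AM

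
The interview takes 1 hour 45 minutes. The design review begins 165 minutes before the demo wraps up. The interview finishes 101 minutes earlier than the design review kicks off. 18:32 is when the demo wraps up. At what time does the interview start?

The design review starts at 18:32 − 165 min = 15:47.
The interview ends at 15:47 − 101 min = 14:06.
The interview starts at 14:06 − 105 min = 12:21.

12:21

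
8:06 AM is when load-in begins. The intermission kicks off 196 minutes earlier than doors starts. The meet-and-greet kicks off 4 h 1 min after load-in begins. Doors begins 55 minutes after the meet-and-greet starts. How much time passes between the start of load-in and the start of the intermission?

The meet-and-greet starts at 8:06 AM + 241 min = 12:07 PM.
Doors starts at 12:07 PM + 55 min = 1:02 PM.
The intermission starts at 1:02 PM − 196 min = 9:46 AM.
From 8:06 AM to 9:46 AM is 100 minutes.

100 minutes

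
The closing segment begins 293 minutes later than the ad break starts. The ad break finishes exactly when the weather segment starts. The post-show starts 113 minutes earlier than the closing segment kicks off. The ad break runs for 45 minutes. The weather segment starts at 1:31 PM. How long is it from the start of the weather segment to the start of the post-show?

2 hours 15 minutes

The ad break ends at 1:31 PM.
The ad break starts at 1:31 PM − 45 min = 12:46 PM.
The closing segment starts at 12:46 PM + 293 min = 5:39 PM.
The post-show starts at 5:39 PM − 113 min = 3:46 PM.
From 1:31 PM to 3:46 PM is 2 hours 15 minutes.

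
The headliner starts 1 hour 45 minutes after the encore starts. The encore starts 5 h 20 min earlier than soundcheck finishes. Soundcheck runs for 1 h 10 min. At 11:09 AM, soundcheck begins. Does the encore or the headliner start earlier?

Soundcheck ends at 11:09 AM + 70 min = 12:19 PM.
The encore starts at 12:19 PM − 320 min = 6:59 AM.
The headliner starts at 6:59 AM + 105 min = 8:44 AM.
The encore starts at 6:59 AM and the headliner starts at 8:44 AM, so the encore is first.

the encore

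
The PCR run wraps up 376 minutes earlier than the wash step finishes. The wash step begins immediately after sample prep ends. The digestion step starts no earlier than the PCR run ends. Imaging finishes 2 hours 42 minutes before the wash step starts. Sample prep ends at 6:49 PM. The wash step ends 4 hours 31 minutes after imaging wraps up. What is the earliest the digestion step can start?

2:22 PM

The wash step starts at 6:49 PM.
Imaging ends at 6:49 PM − 162 min = 4:07 PM.
The wash step ends at 4:07 PM + 271 min = 8:38 PM.
The PCR run ends at 8:38 PM − 376 min = 2:22 PM.
The digestion step is bounded by the PCR run, so the earliest it can start is 2:22 PM.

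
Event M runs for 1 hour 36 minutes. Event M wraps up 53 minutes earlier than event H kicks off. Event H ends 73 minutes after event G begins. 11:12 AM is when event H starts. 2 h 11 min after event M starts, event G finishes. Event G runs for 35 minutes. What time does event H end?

11:32 AM

Event M ends at 11:12 AM − 53 min = 10:19 AM.
Event M starts at 10:19 AM − 96 min = 8:43 AM.
Event G ends at 8:43 AM + 131 min = 10:54 AM.
Event G starts at 10:54 AM − 35 min = 10:19 AM.
Event H ends at 10:19 AM + 73 min = 11:32 AM.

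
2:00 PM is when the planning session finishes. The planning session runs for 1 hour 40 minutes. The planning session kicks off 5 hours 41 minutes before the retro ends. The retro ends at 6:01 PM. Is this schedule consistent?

Yes

The planning session starts at 6:01 PM − 341 min = 12:20 PM.
The planning session ends at 12:20 PM + 100 min = 2:00 PM.
That matches the stated 2:00 PM, so the schedule is consistent.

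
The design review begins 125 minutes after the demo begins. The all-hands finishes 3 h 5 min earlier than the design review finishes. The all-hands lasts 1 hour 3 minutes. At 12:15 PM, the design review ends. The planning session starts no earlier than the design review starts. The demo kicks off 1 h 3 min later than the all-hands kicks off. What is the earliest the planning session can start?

The all-hands ends at 12:15 PM − 185 min = 9:10 AM.
The all-hands starts at 9:10 AM − 63 min = 8:07 AM.
The demo starts at 8:07 AM + 63 min = 9:10 AM.
The design review starts at 9:10 AM + 125 min = 11:15 AM.
The planning session is bounded by the design review, so the earliest it can start is 11:15 AM.

11:15 AM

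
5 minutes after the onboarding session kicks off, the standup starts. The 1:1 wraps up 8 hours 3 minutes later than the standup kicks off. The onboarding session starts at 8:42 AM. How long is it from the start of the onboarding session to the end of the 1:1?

The standup starts at 8:42 AM + 5 min = 8:47 AM.
The 1:1 ends at 8:47 AM + 483 min = 4:50 PM.
From 8:42 AM to 4:50 PM is 488 minutes.

488 minutes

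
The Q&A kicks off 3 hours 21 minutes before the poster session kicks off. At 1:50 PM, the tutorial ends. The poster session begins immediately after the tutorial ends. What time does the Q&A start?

10:29 AM

The poster session starts at 1:50 PM.
The Q&A starts at 1:50 PM − 201 min = 10:29 AM.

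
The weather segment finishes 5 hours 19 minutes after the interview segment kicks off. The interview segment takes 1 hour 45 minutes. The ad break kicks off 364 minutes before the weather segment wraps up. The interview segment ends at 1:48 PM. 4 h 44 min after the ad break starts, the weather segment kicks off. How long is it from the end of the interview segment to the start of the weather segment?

The interview segment starts at 1:48 PM − 105 min = 12:03 PM.
The weather segment ends at 12:03 PM + 319 min = 5:22 PM.
The ad break starts at 5:22 PM − 364 min = 11:18 AM.
The weather segment starts at 11:18 AM + 284 min = 4:02 PM.
From 1:48 PM to 4:02 PM is 134 minutes.

134 minutes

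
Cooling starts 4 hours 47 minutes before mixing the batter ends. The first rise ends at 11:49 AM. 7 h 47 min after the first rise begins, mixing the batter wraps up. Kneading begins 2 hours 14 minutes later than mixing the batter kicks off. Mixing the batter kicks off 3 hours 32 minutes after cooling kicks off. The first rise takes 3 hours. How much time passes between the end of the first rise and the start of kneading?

The first rise starts at 11:49 AM − 180 min = 8:49 AM.
Mixing the batter ends at 8:49 AM + 467 min = 4:36 PM.
Cooling starts at 4:36 PM − 287 min = 11:49 AM.
Mixing the batter starts at 11:49 AM + 212 min = 3:21 PM.
Kneading starts at 3:21 PM + 134 min = 5:35 PM.
From 11:49 AM to 5:35 PM is 5 h 46 min.

5 h 46 min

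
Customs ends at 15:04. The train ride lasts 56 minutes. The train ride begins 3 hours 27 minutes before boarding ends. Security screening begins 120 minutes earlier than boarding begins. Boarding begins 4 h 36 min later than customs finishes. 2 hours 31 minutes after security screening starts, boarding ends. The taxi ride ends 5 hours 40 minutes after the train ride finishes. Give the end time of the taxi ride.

Boarding starts at 15:04 + 276 min = 19:40.
Security screening starts at 19:40 − 120 min = 17:40.
Boarding ends at 17:40 + 151 min = 20:11.
The train ride starts at 20:11 − 207 min = 16:44.
The train ride ends at 16:44 + 56 min = 17:40.
The taxi ride ends at 17:40 + 340 min = 23:20.

23:20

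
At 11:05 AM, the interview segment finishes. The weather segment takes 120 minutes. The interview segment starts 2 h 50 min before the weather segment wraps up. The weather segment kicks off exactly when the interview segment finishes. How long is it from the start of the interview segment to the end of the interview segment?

The weather segment starts at 11:05 AM.
The weather segment ends at 11:05 AM + 120 min = 1:05 PM.
The interview segment starts at 1:05 PM − 170 min = 10:15 AM.
From 10:15 AM to 11:05 AM is 50 minutes.

50 minutes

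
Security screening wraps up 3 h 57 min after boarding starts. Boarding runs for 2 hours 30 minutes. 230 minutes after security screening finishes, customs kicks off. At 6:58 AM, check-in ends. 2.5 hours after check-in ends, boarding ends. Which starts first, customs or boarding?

boarding

Boarding ends at 6:58 AM + 150 min = 9:28 AM.
Boarding starts at 9:28 AM − 150 min = 6:58 AM.
Security screening ends at 6:58 AM + 237 min = 10:55 AM.
Customs starts at 10:55 AM + 230 min = 2:45 PM.
Customs starts at 2:45 PM and boarding starts at 6:58 AM, so boarding is first.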